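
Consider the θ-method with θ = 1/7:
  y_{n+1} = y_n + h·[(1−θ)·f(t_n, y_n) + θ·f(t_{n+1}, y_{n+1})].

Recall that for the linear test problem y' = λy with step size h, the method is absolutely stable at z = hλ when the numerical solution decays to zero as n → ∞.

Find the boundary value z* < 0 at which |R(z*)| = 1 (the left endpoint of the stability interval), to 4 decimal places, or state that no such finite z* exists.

On y'=λy, z=hλ:
  y_{n+1} = y_n + z·[6/7·y_n + 1/7·y_{n+1}] ⇒ (1 − 1/7z)y_{n+1} = (1 + 6/7z)y_n
  so R(z) = (1 + 6/7z)/(1 − 1/7z).

Boundary: |R(x)|=1, x<0.
x=-0.96: |R|=0.1558
R=−1: 1+6/7x = −1+1/7x ⇒ -5/7x=2 ⇒ x=2/(-5/7)=-2.8000
Confirm numerically:
  x=-2.155: |R|=0.64773 <1
  x=-2.094: |R|=0.61183 <1
  x=-2.014: |R|=0.56401 <1
  x=-1.487: |R|=0.22646 <1
  x=-3.390: |R|=1.28393 >1
  x=-3.365: |R|=1.27255 >1
  x=-3.156: |R|=1.17527 >1
Stable set (-2.8000, 0).

z* = -2.8000.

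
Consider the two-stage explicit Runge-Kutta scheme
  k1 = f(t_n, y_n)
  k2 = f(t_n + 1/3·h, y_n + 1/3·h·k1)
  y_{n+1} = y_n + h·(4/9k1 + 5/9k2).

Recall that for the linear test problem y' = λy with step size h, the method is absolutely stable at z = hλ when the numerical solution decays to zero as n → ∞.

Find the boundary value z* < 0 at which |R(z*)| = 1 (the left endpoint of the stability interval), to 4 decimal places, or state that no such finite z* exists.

z* = -5.4000.

On y'=λy, z=hλ:
  k1=λy_n ⇒ h·k1=z·y_n;  k2=λ(1+1/3z)y_n ⇒ h·k2=z(1+1/3z)y_n
  y_{n+1}/y_n = 1 + 4/9z + 5/9z(1+1/3z) = 1 + z + 5/27z²
  R(z) = 1 + z + 5/27z².

Need |R(x)|<1, x<0.
x=-1.66: |R|=0.1497
R=1: x+5/27x²=0 ⇒ x=−27/5=-5.4000; min R=1−1/(4·5/27)=-0.3500>−1
Confirm numerically:
  x=-5.074: |R|=0.69368 <1
  x=-4.070: |R|=0.00243 <1
  x=-4.030: |R|=0.02243 <1
  x=-3.354: |R|=0.27079 <1
  x=-5.634: |R|=1.24414 >1
  x=-5.470: |R|=1.07091 >1
So |R|<1 on (-5.4000, 0).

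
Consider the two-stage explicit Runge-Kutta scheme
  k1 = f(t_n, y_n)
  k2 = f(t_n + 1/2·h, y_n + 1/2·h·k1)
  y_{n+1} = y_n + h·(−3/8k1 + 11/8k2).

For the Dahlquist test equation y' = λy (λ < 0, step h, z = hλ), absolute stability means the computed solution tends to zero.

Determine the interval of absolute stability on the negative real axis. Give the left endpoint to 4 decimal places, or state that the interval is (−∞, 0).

z∈(-1.4545,0).

Test eqn y'=λy, z=hλ:
  k1=λy_n ⇒ h·k1=z·y_n;  k2=λ(1+1/2z)y_n ⇒ h·k2=z(1+1/2z)y_n
  y_{n+1}/y_n = 1 − 3/8z + 11/8z(1+1/2z) = 1 + z + 11/16z²
  Hence R(z) = 1 + z + 11/16z².

Need |R(x)|<1, x<0.
x=-1.78: |R|=1.3983
R=1: x+11/16x²=0 ⇒ x=−16/11=-1.4545; min R=1−1/(4·11/16)=0.6364>−1
Confirm numerically:
  x=-1.131: |R|=0.74842 <1
  x=-1.049: |R|=0.70753 <1
  x=-0.958: |R|=0.67296 <1
  x=-0.663: |R|=0.63920 <1
  x=-1.756: |R|=1.36393 >1
  x=-1.713: |R|=1.30438 >1
  x=-1.645: |R|=1.21539 >1
Stable set (-1.4545, 0).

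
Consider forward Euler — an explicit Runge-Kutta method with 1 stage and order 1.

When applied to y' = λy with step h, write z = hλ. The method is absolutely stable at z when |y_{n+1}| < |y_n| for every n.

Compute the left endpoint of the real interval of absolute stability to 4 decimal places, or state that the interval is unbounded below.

left endpoint -2.0000.

Set f=λy, z=hλ:
  order 1, 1-stage ⇒ R(z)=1+z
  (e.g. R(-0.34)=0.66000, |R|=0.66000)

Need |R(x)|<1, x<0.
x=-0.34: |R|=0.6600
|R(-2.37)|=1.3700 |R(-1.37)|=0.3700 |R(-0.8)|=0.2000
Bisect:
  x_lo=-2.3778 |R|=1.3778  x_hi=-0.2588 |R|=0.7412
  mid=-1.31827 |R|=0.31827 →hi
  mid=-1.84802 |R|=0.84802 →hi
  mid=-2.11289 |R|=1.11289 →lo
  mid=-1.98046 |R|=0.98046 →hi
  mid=-2.04667 |R|=1.04667 →lo
  mid=-2.01356 |R|=1.01356 →lo
  mid=-1.99701 |R|=0.99701 →hi
  ...
  [-2.00011,-1.99998] ⇒ x*=-2.0000
Interval (-2.0000, 0).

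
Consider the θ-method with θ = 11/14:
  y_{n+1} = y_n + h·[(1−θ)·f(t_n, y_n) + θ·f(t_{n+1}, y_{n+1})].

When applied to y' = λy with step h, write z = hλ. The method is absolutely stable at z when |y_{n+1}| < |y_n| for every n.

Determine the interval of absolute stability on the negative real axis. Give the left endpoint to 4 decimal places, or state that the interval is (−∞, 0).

With y'=λy (z=hλ):
  y_{n+1} = y_n + z·[3/14·y_n + 11/14·y_{n+1}] ⇒ (1 − 11/14z)y_{n+1} = (1 + 3/14z)y_n
  Hence R(z) = (1 + 3/14z)/(1 − 11/14z).

Boundary: |R(x)|=1, x<0.
x=-0.58: |R|=0.6016
x=-2: |R|=0.2222
x=-10: |R|=0.1290
x=-100: |R|=0.2567
θ=11/14≥1/2 ⇒ |1+3/14x|<|1−11/14x| ∀x<0 ⇒ stable on all of ℝ⁻.

interval (−∞, 0).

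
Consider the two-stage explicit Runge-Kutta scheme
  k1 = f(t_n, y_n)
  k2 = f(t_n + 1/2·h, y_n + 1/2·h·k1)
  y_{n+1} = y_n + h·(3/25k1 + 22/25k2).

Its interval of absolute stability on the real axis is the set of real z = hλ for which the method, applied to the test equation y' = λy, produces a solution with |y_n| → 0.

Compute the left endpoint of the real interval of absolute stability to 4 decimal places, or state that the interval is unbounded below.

z* = -2.2727.

With y'=λy (z=hλ):
  k1=λy_n ⇒ h·k1=z·y_n;  k2=λ(1+1/2z)y_n ⇒ h·k2=z(1+1/2z)y_n
  y_{n+1}/y_n = 1 + 3/25z + 22/25z(1+1/2z) = 1 + z + 11/25z²
  Hence R(z) = 1 + z + 11/25z².

Boundary: |R(x)|=1, x<0.
x=-0.74: |R|=0.5009
R=1: x+11/25x²=0 ⇒ x=−25/11=-2.2727; min R=1−1/(4·11/25)=0.4318>−1
Confirm numerically:
  x=-1.883: |R|=0.67710 <1
  x=-1.814: |R|=0.63386 <1
  x=-1.366: |R|=0.45502 <1
  x=-0.981: |R|=0.44244 <1
  x=-2.505: |R|=1.25601 >1
  x=-2.334: |R|=1.06292 >1
So |R|<1 on (-2.2727, 0).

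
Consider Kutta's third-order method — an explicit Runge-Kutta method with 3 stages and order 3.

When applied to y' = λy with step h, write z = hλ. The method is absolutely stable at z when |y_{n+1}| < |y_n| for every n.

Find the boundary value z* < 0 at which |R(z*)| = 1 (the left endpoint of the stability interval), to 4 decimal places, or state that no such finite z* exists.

left endpoint -2.5127.

With y'=λy (z=hλ):
  order 3, 3-stage ⇒ R(z)=1+z+z^2/2+z^3/6
  (e.g. R(-1.69)=-0.06642, |R|=0.06642)

Find x<0 with |R(x)|<1.
x=-1.69: |R|=0.0664
|R(-1.59)|=0.0041 |R(-0.82)|=0.4243 |R(-0.57)|=0.5616
Bisect:
  x_lo=-3.2093 |R|=2.5686  x_hi=-0.2380 |R|=0.7881
  mid=-1.72363 |R|=0.09164 →hi
  mid=-2.46646 |R|=0.92551 →hi
  mid=-2.83788 |R|=1.62027 →lo
  mid=-2.65217 |R|=1.24440 →lo
  mid=-2.55932 |R|=1.07823 →lo
  mid=-2.51289 |R|=1.00024 →lo
  mid=-2.48968 |R|=0.96247 →hi
  mid=-2.50128 |R|=0.98125 →hi
  mid=-2.50709 |R|=0.99072 →hi
  ...
  [-2.51289,-2.51271] ⇒ x*=-2.5127
So |R|<1 on (-2.5127, 0).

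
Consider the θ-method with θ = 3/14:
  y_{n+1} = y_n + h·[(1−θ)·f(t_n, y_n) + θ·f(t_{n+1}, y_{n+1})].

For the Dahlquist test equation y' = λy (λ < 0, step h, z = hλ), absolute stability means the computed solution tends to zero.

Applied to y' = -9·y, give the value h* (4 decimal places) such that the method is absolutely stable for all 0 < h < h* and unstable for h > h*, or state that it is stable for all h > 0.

Test eqn y'=λy, z=hλ:
  y_{n+1} = y_n + z·[11/14·y_n + 3/14·y_{n+1}] ⇒ (1 − 3/14z)y_{n+1} = (1 + 11/14z)y_n
  R(z) = (1 + 11/14z)/(1 − 3/14z).

Solve |R(x)|<1 on ℝ⁻.
x=-1.15: |R|=0.0774
R=−1: 1+11/14x = −1+3/14x ⇒ -4/7x=2 ⇒ x=2/(-4/7)=-3.5000
Confirm numerically:
  x=-3.184: |R|=0.89266 <1
  x=-3.130: |R|=0.87345 <1
  x=-2.637: |R|=0.68491 <1
  x=-2.029: |R|=0.41415 <1
  x=-3.860: |R|=1.11259 >1
  x=-3.804: |R|=1.09570 >1
  x=-3.556: |R|=1.01816 >1
So |R|<1 on (-3.5000, 0).

(-3.5000,0); λ=-9 ⇒ h* = (7/2)/9 = 0.3889.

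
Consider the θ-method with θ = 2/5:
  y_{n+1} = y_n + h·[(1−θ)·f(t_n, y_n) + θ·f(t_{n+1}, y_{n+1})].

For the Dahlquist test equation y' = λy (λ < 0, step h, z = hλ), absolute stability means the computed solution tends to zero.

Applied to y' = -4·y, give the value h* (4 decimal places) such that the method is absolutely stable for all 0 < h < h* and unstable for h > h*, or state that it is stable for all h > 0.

(-10.0000,0); λ=-4 ⇒ h* = (10)/4 = 2.5000.

Test eqn y'=λy, z=hλ:
  y_{n+1} = y_n + z·[3/5·y_n + 2/5·y_{n+1}] ⇒ (1 − 2/5z)y_{n+1} = (1 + 3/5z)y_n
  so R(z) = (1 + 3/5z)/(1 − 2/5z).

Boundary: |R(x)|=1, x<0.
x=-0.7: |R|=0.4531
R=−1: 1+3/5x = −1+2/5x ⇒ -1/5x=2 ⇒ x=2/(-1/5)=-10.0000
Confirm numerically:
  x=-6.826: |R|=0.82983 <1
  x=-6.564: |R|=0.81046 <1
  x=-4.606: |R|=0.62046 <1
  x=-10.515: |R|=1.01978 >1
  x=-10.193: |R|=1.00760 >1
Interval (-10.0000, 0).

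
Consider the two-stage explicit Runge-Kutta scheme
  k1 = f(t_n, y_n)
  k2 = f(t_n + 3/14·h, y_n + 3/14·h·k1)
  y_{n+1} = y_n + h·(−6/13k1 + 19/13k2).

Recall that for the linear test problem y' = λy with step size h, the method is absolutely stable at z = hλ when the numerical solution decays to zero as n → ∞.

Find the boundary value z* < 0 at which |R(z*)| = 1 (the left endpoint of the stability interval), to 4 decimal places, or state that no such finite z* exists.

Set f=λy, z=hλ:
  k1=λy_n ⇒ h·k1=z·y_n;  k2=λ(1+3/14z)y_n ⇒ h·k2=z(1+3/14z)y_n
  y_{n+1}/y_n = 1 − 6/13z + 19/13z(1+3/14z) = 1 + z + 57/182z²
  Hence R(z) = 1 + z + 57/182z².

Need |R(x)|<1, x<0.
x=-1.46: |R|=0.2076
R=1: x+57/182x²=0 ⇒ x=−182/57=-3.1930; min R=1−1/(4·57/182)=0.2018>−1
Confirm numerically:
  x=-2.939: |R|=0.76622 <1
  x=-2.171: |R|=0.30512 <1
  x=-1.522: |R|=0.20349 <1
  x=-1.308: |R|=0.22782 <1
  x=-3.322: |R|=1.13423 >1
  x=-3.229: |R|=1.03642 >1
So |R|<1 on (-3.1930, 0).

z* = -3.1930.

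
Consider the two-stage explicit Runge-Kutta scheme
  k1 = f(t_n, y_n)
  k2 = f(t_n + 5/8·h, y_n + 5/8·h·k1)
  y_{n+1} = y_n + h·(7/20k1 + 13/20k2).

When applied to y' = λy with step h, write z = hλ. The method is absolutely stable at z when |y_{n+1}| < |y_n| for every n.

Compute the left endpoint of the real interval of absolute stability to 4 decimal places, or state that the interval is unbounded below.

With y'=λy (z=hλ):
  k1=λy_n ⇒ h·k1=z·y_n;  k2=λ(1+5/8z)y_n ⇒ h·k2=z(1+5/8z)y_n
  y_{n+1}/y_n = 1 + 7/20z + 13/20z(1+5/8z) = 1 + z + 13/32z²
  ⇒ R(z) = 1 + z + 13/32z².

Need |R(x)|<1, x<0.
x=-1.04: |R|=0.3994
R=1: x+13/32x²=0 ⇒ x=−32/13=-2.4615; min R=1−1/(4·13/32)=0.3846>−1
Confirm numerically:
  x=-2.417: |R|=0.95627 <1
  x=-2.092: |R|=0.68594 <1
  x=-1.636: |R|=0.45133 <1
  x=-1.291: |R|=0.38609 <1
  x=-2.953: |R|=1.58958 >1
  x=-2.929: |R|=1.55624 >1
So |R|<1 on (-2.4615, 0).

z* = -2.4615.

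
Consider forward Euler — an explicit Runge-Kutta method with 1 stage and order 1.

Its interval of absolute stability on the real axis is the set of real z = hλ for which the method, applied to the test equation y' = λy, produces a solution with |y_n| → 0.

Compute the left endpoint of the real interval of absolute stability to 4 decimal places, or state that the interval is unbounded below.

left endpoint -2.0000.

With y'=λy (z=hλ):
  order 1, 1-stage ⇒ R(z)=1+z
  (e.g. R(-0.92)=0.08000, |R|=0.08000)

Find x<0 with |R(x)|<1.
x=-0.92: |R|=0.0800
|R(-2.25)|=1.2500 |R(-1.89)|=0.8900 |R(-0.77)|=0.2300
Bisect:
  x_lo=-2.4896 |R|=1.4896  x_hi=-0.3415 |R|=0.6585
  mid=-1.41552 |R|=0.41552 →hi
  mid=-1.95254 |R|=0.95254 →hi
  mid=-2.22106 |R|=1.22106 →lo
  mid=-2.08680 |R|=1.08680 →lo
  mid=-2.01967 |R|=1.01967 →lo
  mid=-1.98611 |R|=0.98611 →hi
  mid=-2.00289 |R|=1.00289 →lo
  mid=-1.99450 |R|=0.99450 →hi
  ...
  [-2.00001,-1.99987] ⇒ x*=-2.0000
Stable set (-2.0000, 0).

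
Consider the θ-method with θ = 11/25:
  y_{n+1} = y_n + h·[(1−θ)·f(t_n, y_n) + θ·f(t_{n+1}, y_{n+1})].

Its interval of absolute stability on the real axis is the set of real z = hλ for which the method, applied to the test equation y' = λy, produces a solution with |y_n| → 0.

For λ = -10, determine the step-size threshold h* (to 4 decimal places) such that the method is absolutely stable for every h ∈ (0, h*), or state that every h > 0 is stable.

Test eqn y'=λy, z=hλ:
  y_{n+1} = y_n + z·[14/25·y_n + 11/25·y_{n+1}] ⇒ (1 − 11/25z)y_{n+1} = (1 + 14/25z)y_n
  ⇒ R(z) = (1 + 14/25z)/(1 − 11/25z).

Find x<0 with |R(x)|<1.
x=-0.39: |R|=0.6671
R=−1: 1+14/25x = −1+11/25x ⇒ -3/25x=2 ⇒ x=2/(-3/25)=-16.6667
Confirm numerically:
  x=-16.607: |R|=0.99914 <1
  x=-12.730: |R|=0.92844 <1
  x=-9.439: |R|=0.83169 <1
  x=-17.183: |R|=1.00724 >1
  x=-16.846: |R|=1.00256 >1
So |R|<1 on (-16.6667, 0).

(-16.6667,0); λ=-10 ⇒ h* = (50/3)/10 = 1.6667.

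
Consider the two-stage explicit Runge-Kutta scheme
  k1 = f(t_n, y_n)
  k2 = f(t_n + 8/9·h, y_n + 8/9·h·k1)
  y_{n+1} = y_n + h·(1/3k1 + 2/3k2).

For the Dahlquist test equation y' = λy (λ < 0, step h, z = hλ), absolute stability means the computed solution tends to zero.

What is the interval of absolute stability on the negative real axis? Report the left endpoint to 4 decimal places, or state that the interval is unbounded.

(-1.6875, 0).

On y'=λy, z=hλ:
  k1=λy_n ⇒ h·k1=z·y_n;  k2=λ(1+8/9z)y_n ⇒ h·k2=z(1+8/9z)y_n
  y_{n+1}/y_n = 1 + 1/3z + 2/3z(1+8/9z) = 1 + z + 16/27z²
  ⇒ R(z) = 1 + z + 16/27z².

Need |R(x)|<1, x<0.
x=-1.34: |R|=0.7241
R=1: x+16/27x²=0 ⇒ x=−27/16=-1.6875; min R=1−1/(4·16/27)=0.5781>−1
Confirm numerically:
  x=-1.579: |R|=0.89848 <1
  x=-1.275: |R|=0.68833 <1
  x=-1.008: |R|=0.59411 <1
  x=-0.845: |R|=0.57813 <1
  x=-1.934: |R|=1.28251 >1
  x=-1.930: |R|=1.27735 >1
Stable set (-1.6875, 0).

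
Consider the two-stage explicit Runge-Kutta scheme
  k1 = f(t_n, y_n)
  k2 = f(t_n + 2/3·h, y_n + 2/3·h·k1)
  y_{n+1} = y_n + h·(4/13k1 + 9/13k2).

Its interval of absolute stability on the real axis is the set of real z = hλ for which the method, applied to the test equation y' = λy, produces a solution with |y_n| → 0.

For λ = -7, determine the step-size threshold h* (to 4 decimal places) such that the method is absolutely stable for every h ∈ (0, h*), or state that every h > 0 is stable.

(-2.1667,0); λ=-7 ⇒ h* = (13/6)/7 = 0.3095.

With y'=λy (z=hλ):
  k1=λy_n ⇒ h·k1=z·y_n;  k2=λ(1+2/3z)y_n ⇒ h·k2=z(1+2/3z)y_n
  y_{n+1}/y_n = 1 + 4/13z + 9/13z(1+2/3z) = 1 + z + 6/13z²
  Hence R(z) = 1 + z + 6/13z².

Solve |R(x)|<1 on ℝ⁻.
x=-1.63: |R|=0.5963
R=1: x+6/13x²=0 ⇒ x=−13/6=-2.1667; min R=1−1/(4·6/13)=0.4583>−1
Confirm numerically:
  x=-1.622: |R|=0.59225 <1
  x=-1.167: |R|=0.46156 <1
  x=-1.048: |R|=0.45891 <1
  x=-2.586: |R|=1.50049 >1
  x=-2.283: |R|=1.12258 >1
  x=-2.231: |R|=1.06624 >1
So |R|<1 on (-2.1667, 0).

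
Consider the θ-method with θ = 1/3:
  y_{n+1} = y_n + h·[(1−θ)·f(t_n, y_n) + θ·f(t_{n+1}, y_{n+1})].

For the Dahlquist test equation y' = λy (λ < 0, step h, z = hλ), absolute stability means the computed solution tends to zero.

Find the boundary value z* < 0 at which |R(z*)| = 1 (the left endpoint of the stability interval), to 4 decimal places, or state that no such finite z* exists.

left endpoint -6.0000.

Test eqn y'=λy, z=hλ:
  y_{n+1} = y_n + z·[2/3·y_n + 1/3·y_{n+1}] ⇒ (1 − 1/3z)y_{n+1} = (1 + 2/3z)y_n
  ⇒ R(z) = (1 + 2/3z)/(1 − 1/3z).

Boundary: |R(x)|=1, x<0.
x=-1.37: |R|=0.0595
R=−1: 1+2/3x = −1+1/3x ⇒ -1/3x=2 ⇒ x=2/(-1/3)=-6.0000
Confirm numerically:
  x=-5.463: |R|=0.93655 <1
  x=-5.152: |R|=0.89598 <1
  x=-3.493: |R|=0.61389 <1
  x=-3.037: |R|=0.50919 <1
  x=-6.554: |R|=1.05799 >1
  x=-6.490: |R|=1.05163 >1
  x=-6.073: |R|=1.00805 >1
Stable set (-6.0000, 0).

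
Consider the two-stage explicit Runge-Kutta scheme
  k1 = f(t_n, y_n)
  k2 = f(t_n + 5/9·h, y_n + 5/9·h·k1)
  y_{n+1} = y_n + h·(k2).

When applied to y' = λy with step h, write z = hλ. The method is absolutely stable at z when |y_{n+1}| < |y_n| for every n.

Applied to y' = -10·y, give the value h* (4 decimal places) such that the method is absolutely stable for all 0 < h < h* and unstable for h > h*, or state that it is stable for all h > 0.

On y'=λy, z=hλ:
  k1=λy_n ⇒ h·k1=z·y_n;  k2=λ(1+5/9z)y_n ⇒ h·k2=z(1+5/9z)y_n
  y_{n+1}/y_n = 1 + z(1+5/9z) = 1 + z + 5/9z²
  R(z) = 1 + z + 5/9z².

Need |R(x)|<1, x<0.
x=-1.73: |R|=0.9327
R=1: x+5/9x²=0 ⇒ x=−9/5=-1.8000; min R=1−1/(4·5/9)=0.5500>−1
Confirm numerically:
  x=-1.723: |R|=0.92629 <1
  x=-0.904: |R|=0.55001 <1
  x=-0.902: |R|=0.55000 <1
  x=-0.779: |R|=0.55813 <1
  x=-2.315: |R|=1.66235 >1
  x=-2.052: |R|=1.28728 >1
So |R|<1 on (-1.8000, 0).

(-1.8000,0); λ=-10 ⇒ h* = (9/5)/10 = 0.1800.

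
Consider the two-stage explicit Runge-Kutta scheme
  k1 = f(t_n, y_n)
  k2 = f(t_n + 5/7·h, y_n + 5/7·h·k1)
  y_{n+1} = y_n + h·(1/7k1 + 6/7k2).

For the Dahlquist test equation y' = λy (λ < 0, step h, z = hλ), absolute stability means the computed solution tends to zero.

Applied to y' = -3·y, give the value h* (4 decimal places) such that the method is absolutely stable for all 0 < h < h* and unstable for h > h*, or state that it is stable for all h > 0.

Set f=λy, z=hλ:
  k1=λy_n ⇒ h·k1=z·y_n;  k2=λ(1+5/7z)y_n ⇒ h·k2=z(1+5/7z)y_n
  y_{n+1}/y_n = 1 + 1/7z + 6/7z(1+5/7z) = 1 + z + 30/49z²
  so R(z) = 1 + z + 30/49z².

Find x<0 with |R(x)|<1.
x=-0.53: |R|=0.6420
R=1: x+30/49x²=0 ⇒ x=−49/30=-1.6333; min R=1−1/(4·30/49)=0.5917>−1
Confirm numerically:
  x=-1.569: |R|=0.93820 <1
  x=-1.171: |R|=0.66854 <1
  x=-1.139: |R|=0.65528 <1
  x=-2.211: |R|=1.78197 >1
  x=-1.819: |R|=1.20677 >1
So |R|<1 on (-1.6333, 0).

(-1.6333,0); λ=-3 ⇒ h* = (49/30)/3 = 0.5444.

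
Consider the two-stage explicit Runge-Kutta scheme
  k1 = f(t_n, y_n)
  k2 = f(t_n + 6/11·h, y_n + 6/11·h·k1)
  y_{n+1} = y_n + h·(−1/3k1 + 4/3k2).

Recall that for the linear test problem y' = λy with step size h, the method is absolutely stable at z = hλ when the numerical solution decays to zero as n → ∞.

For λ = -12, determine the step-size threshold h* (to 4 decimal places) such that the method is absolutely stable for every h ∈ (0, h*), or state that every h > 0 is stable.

(-1.3750,0); λ=-12 ⇒ h* = (11/8)/12 = 0.1146.

With y'=λy (z=hλ):
  k1=λy_n ⇒ h·k1=z·y_n;  k2=λ(1+6/11z)y_n ⇒ h·k2=z(1+6/11z)y_n
  y_{n+1}/y_n = 1 − 1/3z + 4/3z(1+6/11z) = 1 + z + 8/11z²
  Hence R(z) = 1 + z + 8/11z².

Need |R(x)|<1, x<0.
x=-0.38: |R|=0.7250
R=1: x+8/11x²=0 ⇒ x=−11/8=-1.3750; min R=1−1/(4·8/11)=0.6562>−1
Confirm numerically:
  x=-1.178: |R|=0.83122 <1
  x=-0.731: |R|=0.65763 <1
  x=-0.654: |R|=0.65707 <1
  x=-1.968: |R|=1.84874 >1
  x=-1.669: |R|=1.35686 >1
  x=-1.577: |R|=1.23168 >1
Stable set (-1.3750, 0).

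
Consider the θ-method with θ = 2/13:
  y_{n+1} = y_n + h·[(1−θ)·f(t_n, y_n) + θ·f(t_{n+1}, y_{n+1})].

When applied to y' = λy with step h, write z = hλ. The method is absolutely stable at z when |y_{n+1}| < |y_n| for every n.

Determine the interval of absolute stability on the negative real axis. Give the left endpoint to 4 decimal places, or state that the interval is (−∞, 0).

Test eqn y'=λy, z=hλ:
  y_{n+1} = y_n + z·[11/13·y_n + 2/13·y_{n+1}] ⇒ (1 − 2/13z)y_{n+1} = (1 + 11/13z)y_n
  so R(z) = (1 + 11/13z)/(1 − 2/13z).

Need |R(x)|<1, x<0.
x=-1.2: |R|=0.0130
R=−1: 1+11/13x = −1+2/13x ⇒ -9/13x=2 ⇒ x=2/(-9/13)=-2.8889
Confirm numerically:
  x=-2.443: |R|=0.77563 <1
  x=-2.104: |R|=0.58949 <1
  x=-1.532: |R|=0.23979 <1
  x=-3.401: |R|=1.23275 >1
  x=-2.934: |R|=1.02152 >1
Interval (-2.8889, 0).

(-2.8889, 0).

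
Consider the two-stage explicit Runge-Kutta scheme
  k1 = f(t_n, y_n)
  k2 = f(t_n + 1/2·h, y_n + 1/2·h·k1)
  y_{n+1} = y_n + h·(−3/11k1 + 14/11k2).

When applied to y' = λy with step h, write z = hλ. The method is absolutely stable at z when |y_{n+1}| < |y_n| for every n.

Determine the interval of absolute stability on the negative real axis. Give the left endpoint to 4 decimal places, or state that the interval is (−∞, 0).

With y'=λy (z=hλ):
  k1=λy_n ⇒ h·k1=z·y_n;  k2=λ(1+1/2z)y_n ⇒ h·k2=z(1+1/2z)y_n
  y_{n+1}/y_n = 1 − 3/11z + 14/11z(1+1/2z) = 1 + z + 7/11z²
  ⇒ R(z) = 1 + z + 7/11z².

Solve |R(x)|<1 on ℝ⁻.
x=-1.53: |R|=0.9597
R=1: x+7/11x²=0 ⇒ x=−11/7=-1.5714; min R=1−1/(4·7/11)=0.6071>−1
Confirm numerically:
  x=-1.001: |R|=0.63664 <1
  x=-0.982: |R|=0.63166 <1
  x=-0.796: |R|=0.60721 <1
  x=-2.018: |R|=1.57348 >1
  x=-1.780: |R|=1.23625 >1
  x=-1.774: |R|=1.22868 >1
Interval (-1.5714, 0).

z∈(-1.5714,0).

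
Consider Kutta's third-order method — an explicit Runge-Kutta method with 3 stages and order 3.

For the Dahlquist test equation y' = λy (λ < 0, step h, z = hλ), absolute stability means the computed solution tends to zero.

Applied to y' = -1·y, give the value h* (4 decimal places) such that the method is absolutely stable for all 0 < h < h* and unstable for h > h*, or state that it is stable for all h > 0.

On y'=λy, z=hλ:
  order 3, 3-stage ⇒ R(z)=1+z+z^2/2+z^3/6
  (e.g. R(-0.3)=0.74050, |R|=0.74050)

Find x<0 with |R(x)|<1.
x=-0.3: |R|=0.7405
|R(-2.18)|=0.5305 |R(-1.99)|=0.3234 |R(-0.99)|=0.3383
Bisect:
  x_lo=-3.1991 |R|=2.5388  x_hi=-0.3633 |R|=0.6947
  mid=-1.78119 |R|=0.13672 →hi
  mid=-2.49016 |R|=0.96324 →hi
  mid=-2.84464 |R|=1.63510 →lo
  mid=-2.66740 |R|=1.27298 →lo
  mid=-2.57878 |R|=1.11191 →lo
  mid=-2.53447 |R|=1.03607 →lo
  mid=-2.51231 |R|=0.99929 →hi
  mid=-2.52339 |R|=1.01758 →lo
  mid=-2.51785 |R|=1.00841 →lo
  ...
  [-2.51283,-2.51266] ⇒ x*=-2.5127
Interval (-2.5127, 0).

(-2.5127,0); λ=-1 ⇒ h* = 2.5127.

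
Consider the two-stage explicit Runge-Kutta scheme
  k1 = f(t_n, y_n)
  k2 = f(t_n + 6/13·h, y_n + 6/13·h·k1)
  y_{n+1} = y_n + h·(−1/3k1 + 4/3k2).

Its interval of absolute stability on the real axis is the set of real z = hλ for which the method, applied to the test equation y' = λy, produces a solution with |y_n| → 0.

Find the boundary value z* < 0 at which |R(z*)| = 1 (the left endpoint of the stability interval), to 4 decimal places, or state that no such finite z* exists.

z* = -1.6250.

Test eqn y'=λy, z=hλ:
  k1=λy_n ⇒ h·k1=z·y_n;  k2=λ(1+6/13z)y_n ⇒ h·k2=z(1+6/13z)y_n
  y_{n+1}/y_n = 1 − 1/3z + 4/3z(1+6/13z) = 1 + z + 8/13z²
  Hence R(z) = 1 + z + 8/13z².

Boundary: |R(x)|=1, x<0.
x=-0.88: |R|=0.5966
R=1: x+8/13x²=0 ⇒ x=−13/8=-1.6250; min R=1−1/(4·8/13)=0.5938>−1
Confirm numerically:
  x=-1.372: |R|=0.78639 <1
  x=-1.222: |R|=0.69694 <1
  x=-1.202: |R|=0.68711 <1
  x=-0.748: |R|=0.59631 <1
  x=-2.101: |R|=1.61543 >1
  x=-1.795: |R|=1.18778 >1
Stable set (-1.6250, 0).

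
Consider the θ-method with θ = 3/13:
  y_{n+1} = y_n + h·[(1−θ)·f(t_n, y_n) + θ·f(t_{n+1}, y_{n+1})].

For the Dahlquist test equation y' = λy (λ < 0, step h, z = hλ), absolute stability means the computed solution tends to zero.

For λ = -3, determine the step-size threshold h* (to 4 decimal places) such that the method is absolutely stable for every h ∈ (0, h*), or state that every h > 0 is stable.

(-3.7143,0); λ=-3 ⇒ h* = (26/7)/3 = 1.2381.

Set f=λy, z=hλ:
  y_{n+1} = y_n + z·[10/13·y_n + 3/13·y_{n+1}] ⇒ (1 − 3/13z)y_{n+1} = (1 + 10/13z)y_n
  R(z) = (1 + 10/13z)/(1 − 3/13z).

Boundary: |R(x)|=1, x<0.
x=-0.7: |R|=0.3974
R=−1: 1+10/13x = −1+3/13x ⇒ -7/13x=2 ⇒ x=2/(-7/13)=-3.7143
Confirm numerically:
  x=-2.819: |R|=0.70793 <1
  x=-2.682: |R|=0.65666 <1
  x=-2.434: |R|=0.55857 <1
  x=-2.065: |R|=0.39854 <1
  x=-4.299: |R|=1.15805 >1
  x=-4.145: |R|=1.11854 >1
Stable set (-3.7143, 0).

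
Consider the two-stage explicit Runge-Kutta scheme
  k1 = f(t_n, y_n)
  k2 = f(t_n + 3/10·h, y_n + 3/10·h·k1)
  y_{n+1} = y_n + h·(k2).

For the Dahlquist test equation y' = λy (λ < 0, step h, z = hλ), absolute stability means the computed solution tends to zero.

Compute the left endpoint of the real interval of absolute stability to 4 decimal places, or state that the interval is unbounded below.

z* = -3.3333.

With y'=λy (z=hλ):
  k1=λy_n ⇒ h·k1=z·y_n;  k2=λ(1+3/10z)y_n ⇒ h·k2=z(1+3/10z)y_n
  y_{n+1}/y_n = 1 + z(1+3/10z) = 1 + z + 3/10z²
  ⇒ R(z) = 1 + z + 3/10z².

Solve |R(x)|<1 on ℝ⁻.
x=-0.36: |R|=0.6789
R=1: x+3/10x²=0 ⇒ x=−10/3=-3.3333; min R=1−1/(4·3/10)=0.1667>−1
Confirm numerically:
  x=-2.355: |R|=0.30881 <1
  x=-1.873: |R|=0.17944 <1
  x=-1.449: |R|=0.18088 <1
  x=-3.468: |R|=1.14011 >1
  x=-3.464: |R|=1.13579 >1
So |R|<1 on (-3.3333, 0).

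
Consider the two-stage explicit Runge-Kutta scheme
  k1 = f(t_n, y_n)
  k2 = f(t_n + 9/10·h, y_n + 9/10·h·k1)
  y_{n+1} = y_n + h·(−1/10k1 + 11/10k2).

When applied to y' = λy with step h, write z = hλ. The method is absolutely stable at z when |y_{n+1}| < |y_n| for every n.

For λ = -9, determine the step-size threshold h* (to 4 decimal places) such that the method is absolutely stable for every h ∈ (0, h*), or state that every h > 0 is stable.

On y'=λy, z=hλ:
  k1=λy_n ⇒ h·k1=z·y_n;  k2=λ(1+9/10z)y_n ⇒ h·k2=z(1+9/10z)y_n
  y_{n+1}/y_n = 1 − 1/10z + 11/10z(1+9/10z) = 1 + z + 99/100z²
  ⇒ R(z) = 1 + z + 99/100z².

Find x<0 with |R(x)|<1.
x=-1.21: |R|=1.2395
R=1: x+99/100x²=0 ⇒ x=−100/99=-1.0101; min R=1−1/(4·99/100)=0.7475>−1
Confirm numerically:
  x=-0.938: |R|=0.93305 <1
  x=-0.723: |R|=0.79450 <1
  x=-0.489: |R|=0.74773 <1
  x=-0.423: |R|=0.75414 <1
  x=-1.467: |R|=1.66357 >1
  x=-1.284: |R|=1.34817 >1
  x=-1.049: |R|=1.04040 >1
Stable set (-1.0101, 0).

(-1.0101,0); λ=-9 ⇒ h* = (100/99)/9 = 0.1122.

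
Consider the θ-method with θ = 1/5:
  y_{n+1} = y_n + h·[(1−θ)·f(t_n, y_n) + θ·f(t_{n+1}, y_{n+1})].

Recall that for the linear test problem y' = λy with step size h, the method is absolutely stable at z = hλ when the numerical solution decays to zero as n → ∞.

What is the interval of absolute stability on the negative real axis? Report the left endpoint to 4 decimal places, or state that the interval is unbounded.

With y'=λy (z=hλ):
  y_{n+1} = y_n + z·[4/5·y_n + 1/5·y_{n+1}] ⇒ (1 − 1/5z)y_{n+1} = (1 + 4/5z)y_n
  Hence R(z) = (1 + 4/5z)/(1 − 1/5z).

Find x<0 with |R(x)|<1.
x=-0.67: |R|=0.4092
R=−1: 1+4/5x = −1+1/5x ⇒ -3/5x=2 ⇒ x=2/(-3/5)=-3.3333
Confirm numerically:
  x=-2.853: |R|=0.81650 <1
  x=-2.169: |R|=0.51276 <1
  x=-1.927: |R|=0.39093 <1
  x=-3.684: |R|=1.12114 >1
  x=-3.517: |R|=1.06469 >1
So |R|<1 on (-3.3333, 0).

(-3.3333, 0).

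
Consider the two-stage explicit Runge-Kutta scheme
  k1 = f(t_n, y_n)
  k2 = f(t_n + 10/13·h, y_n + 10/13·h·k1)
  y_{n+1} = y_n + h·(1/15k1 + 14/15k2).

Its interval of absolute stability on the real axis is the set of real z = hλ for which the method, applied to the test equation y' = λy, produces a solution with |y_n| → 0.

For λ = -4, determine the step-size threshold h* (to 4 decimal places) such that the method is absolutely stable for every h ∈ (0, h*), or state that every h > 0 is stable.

On y'=λy, z=hλ:
  k1=λy_n ⇒ h·k1=z·y_n;  k2=λ(1+10/13z)y_n ⇒ h·k2=z(1+10/13z)y_n
  y_{n+1}/y_n = 1 + 1/15z + 14/15z(1+10/13z) = 1 + z + 28/39z²
  Hence R(z) = 1 + z + 28/39z².

Need |R(x)|<1, x<0.
x=-1.03: |R|=0.7317
R=1: x+28/39x²=0 ⇒ x=−39/28=-1.3929; min R=1−1/(4·28/39)=0.6518>−1
Confirm numerically:
  x=-1.166: |R|=0.81009 <1
  x=-0.846: |R|=0.66785 <1
  x=-0.760: |R|=0.65469 <1
  x=-1.754: |R|=1.45478 >1
  x=-1.465: |R|=1.07588 >1
So |R|<1 on (-1.3929, 0).

(-1.3929,0); λ=-4 ⇒ h* = (39/28)/4 = 0.3482.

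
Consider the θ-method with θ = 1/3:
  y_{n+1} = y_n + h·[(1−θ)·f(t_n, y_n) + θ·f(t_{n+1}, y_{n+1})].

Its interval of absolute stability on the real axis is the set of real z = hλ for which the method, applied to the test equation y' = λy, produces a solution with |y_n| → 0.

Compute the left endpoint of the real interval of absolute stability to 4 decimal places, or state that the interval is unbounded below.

Set f=λy, z=hλ:
  y_{n+1} = y_n + z·[2/3·y_n + 1/3·y_{n+1}] ⇒ (1 − 1/3z)y_{n+1} = (1 + 2/3z)y_n
  R(z) = (1 + 2/3z)/(1 − 1/3z).

Solve |R(x)|<1 on ℝ⁻.
x=-0.34: |R|=0.6946
R=−1: 1+2/3x = −1+1/3x ⇒ -1/3x=2 ⇒ x=2/(-1/3)=-6.0000
Confirm numerically:
  x=-4.823: |R|=0.84955 <1
  x=-4.712: |R|=0.83299 <1
  x=-2.838: |R|=0.45838 <1
  x=-6.325: |R|=1.03485 >1
  x=-6.317: |R|=1.03402 >1
Stable set (-6.0000, 0).

left endpoint -6.0000.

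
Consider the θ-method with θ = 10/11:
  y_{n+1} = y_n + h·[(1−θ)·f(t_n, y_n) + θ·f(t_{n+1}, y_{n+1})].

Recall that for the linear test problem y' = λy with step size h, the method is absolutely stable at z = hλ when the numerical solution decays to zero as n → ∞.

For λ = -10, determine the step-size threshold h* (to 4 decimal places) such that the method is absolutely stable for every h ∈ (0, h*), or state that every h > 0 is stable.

unbounded; (−∞, 0). Any h>0 works for λ=-10.

On y'=λy, z=hλ:
  y_{n+1} = y_n + z·[1/11·y_n + 10/11·y_{n+1}] ⇒ (1 − 10/11z)y_{n+1} = (1 + 1/11z)y_n
  so R(z) = (1 + 1/11z)/(1 − 10/11z).

Boundary: |R(x)|=1, x<0.
x=-0.59: |R|=0.6160
x=-2: |R|=0.2903
x=-10: |R|=0.0090
x=-100: |R|=0.0880
θ=10/11≥1/2 ⇒ |1+1/11x|<|1−10/11x| ∀x<0 ⇒ unbounded interval.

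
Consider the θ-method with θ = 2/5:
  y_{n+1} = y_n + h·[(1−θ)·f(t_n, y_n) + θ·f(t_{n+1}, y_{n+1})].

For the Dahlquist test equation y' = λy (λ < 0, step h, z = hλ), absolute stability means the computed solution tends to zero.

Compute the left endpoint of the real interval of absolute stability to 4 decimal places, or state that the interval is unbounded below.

Set f=λy, z=hλ:
  y_{n+1} = y_n + z·[3/5·y_n + 2/5·y_{n+1}] ⇒ (1 − 2/5z)y_{n+1} = (1 + 3/5z)y_n
  Hence R(z) = (1 + 3/5z)/(1 − 2/5z).

Boundary: |R(x)|=1, x<0.
x=-1.49: |R|=0.0664
R=−1: 1+3/5x = −1+2/5x ⇒ -1/5x=2 ⇒ x=2/(-1/5)=-10.0000
Confirm numerically:
  x=-9.889: |R|=0.99552 <1
  x=-6.438: |R|=0.80074 <1
  x=-5.614: |R|=0.72973 <1
  x=-10.579: |R|=1.02213 >1
  x=-10.407: |R|=1.01577 >1
  x=-10.282: |R|=1.01103 >1
So |R|<1 on (-10.0000, 0).

z* = -10.0000.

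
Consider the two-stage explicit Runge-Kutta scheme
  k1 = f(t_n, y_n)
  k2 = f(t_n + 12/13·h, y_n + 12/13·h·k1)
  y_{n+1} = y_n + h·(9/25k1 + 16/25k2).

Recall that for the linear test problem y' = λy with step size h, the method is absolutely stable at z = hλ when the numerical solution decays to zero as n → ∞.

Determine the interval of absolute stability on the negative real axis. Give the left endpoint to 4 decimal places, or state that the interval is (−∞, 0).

(-1.6927, 0).

On y'=λy, z=hλ:
  k1=λy_n ⇒ h·k1=z·y_n;  k2=λ(1+12/13z)y_n ⇒ h·k2=z(1+12/13z)y_n
  y_{n+1}/y_n = 1 + 9/25z + 16/25z(1+12/13z) = 1 + z + 192/325z²
  R(z) = 1 + z + 192/325z².

Find x<0 with |R(x)|<1.
x=-1.66: |R|=0.9679
R=1: x+192/325x²=0 ⇒ x=−325/192=-1.6927; min R=1−1/(4·192/325)=0.5768>−1
Confirm numerically:
  x=-1.440: |R|=0.78502 <1
  x=-1.282: |R|=0.68894 <1
  x=-0.842: |R|=0.57683 <1
  x=-2.012: |R|=1.37952 >1
  x=-1.786: |R|=1.09843 >1
Stable set (-1.6927, 0).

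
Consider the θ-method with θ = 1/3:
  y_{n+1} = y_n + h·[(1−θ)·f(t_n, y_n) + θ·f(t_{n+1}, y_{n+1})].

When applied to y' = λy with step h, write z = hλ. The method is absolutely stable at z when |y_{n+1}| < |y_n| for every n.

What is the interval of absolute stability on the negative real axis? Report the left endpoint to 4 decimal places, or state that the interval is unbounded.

Set f=λy, z=hλ:
  y_{n+1} = y_n + z·[2/3·y_n + 1/3·y_{n+1}] ⇒ (1 − 1/3z)y_{n+1} = (1 + 2/3z)y_n
  R(z) = (1 + 2/3z)/(1 − 1/3z).

Boundary: |R(x)|=1, x<0.
x=-0.85: |R|=0.3377
R=−1: 1+2/3x = −1+1/3x ⇒ -1/3x=2 ⇒ x=2/(-1/3)=-6.0000
Confirm numerically:
  x=-4.618: |R|=0.81859 <1
  x=-4.504: |R|=0.80064 <1
  x=-3.335: |R|=0.57932 <1
  x=-2.841: |R|=0.45917 <1
  x=-6.318: |R|=1.03413 >1
  x=-6.031: |R|=1.00343 >1
Stable set (-6.0000, 0).

z∈(-6.0000,0).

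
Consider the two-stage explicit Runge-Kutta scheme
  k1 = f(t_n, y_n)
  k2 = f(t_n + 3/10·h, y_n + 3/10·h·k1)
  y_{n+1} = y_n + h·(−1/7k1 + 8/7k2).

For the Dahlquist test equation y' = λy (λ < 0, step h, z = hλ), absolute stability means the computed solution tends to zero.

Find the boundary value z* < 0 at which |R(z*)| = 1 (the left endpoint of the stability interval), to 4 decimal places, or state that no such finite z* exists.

Test eqn y'=λy, z=hλ:
  k1=λy_n ⇒ h·k1=z·y_n;  k2=λ(1+3/10z)y_n ⇒ h·k2=z(1+3/10z)y_n
  y_{n+1}/y_n = 1 − 1/7z + 8/7z(1+3/10z) = 1 + z + 12/35z²
  so R(z) = 1 + z + 12/35z².

Find x<0 with |R(x)|<1.
x=-1.14: |R|=0.3056
R=1: x+12/35x²=0 ⇒ x=−35/12=-2.9167; min R=1−1/(4·12/35)=0.2708>−1
Confirm numerically:
  x=-2.769: |R|=0.85981 <1
  x=-2.696: |R|=0.79603 <1
  x=-2.537: |R|=0.66976 <1
  x=-1.679: |R|=0.28753 <1
  x=-3.300: |R|=1.43371 >1
  x=-3.267: |R|=1.39241 >1
  x=-3.215: |R|=1.32885 >1
So |R|<1 on (-2.9167, 0).

left endpoint -2.9167.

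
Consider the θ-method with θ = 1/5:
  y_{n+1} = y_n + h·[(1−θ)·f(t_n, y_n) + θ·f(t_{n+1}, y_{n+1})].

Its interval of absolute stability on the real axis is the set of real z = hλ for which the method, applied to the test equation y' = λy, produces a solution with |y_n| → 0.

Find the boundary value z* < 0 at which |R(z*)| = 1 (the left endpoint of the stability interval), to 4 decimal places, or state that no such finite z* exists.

On y'=λy, z=hλ:
  y_{n+1} = y_n + z·[4/5·y_n + 1/5·y_{n+1}] ⇒ (1 − 1/5z)y_{n+1} = (1 + 4/5z)y_n
  so R(z) = (1 + 4/5z)/(1 − 1/5z).

Need |R(x)|<1, x<0.
x=-0.82: |R|=0.2955
R=−1: 1+4/5x = −1+1/5x ⇒ -3/5x=2 ⇒ x=2/(-3/5)=-3.3333
Confirm numerically:
  x=-2.555: |R|=0.69093 <1
  x=-2.094: |R|=0.47590 <1
  x=-1.624: |R|=0.22585 <1
  x=-1.574: |R|=0.19714 <1
  x=-3.805: |R|=1.16070 >1
  x=-3.474: |R|=1.04980 >1
So |R|<1 on (-3.3333, 0).

left endpoint -3.3333.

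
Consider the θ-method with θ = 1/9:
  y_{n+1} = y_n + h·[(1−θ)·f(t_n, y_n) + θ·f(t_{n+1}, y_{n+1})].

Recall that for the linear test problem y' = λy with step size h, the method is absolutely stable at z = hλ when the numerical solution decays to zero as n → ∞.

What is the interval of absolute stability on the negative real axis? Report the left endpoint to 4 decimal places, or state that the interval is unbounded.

Test eqn y'=λy, z=hλ:
  y_{n+1} = y_n + z·[8/9·y_n + 1/9·y_{n+1}] ⇒ (1 − 1/9z)y_{n+1} = (1 + 8/9z)y_n
  ⇒ R(z) = (1 + 8/9z)/(1 − 1/9z).

Need |R(x)|<1, x<0.
x=-0.34: |R|=0.6724
R=−1: 1+8/9x = −1+1/9x ⇒ -7/9x=2 ⇒ x=2/(-7/9)=-2.5714
Confirm numerically:
  x=-2.393: |R|=0.89037 <1
  x=-2.260: |R|=0.80639 <1
  x=-2.239: |R|=0.79295 <1
  x=-3.034: |R|=1.26907 >1
  x=-3.026: |R|=1.26459 >1
  x=-3.003: |R|=1.25169 >1
Stable set (-2.5714, 0).

(-2.5714, 0).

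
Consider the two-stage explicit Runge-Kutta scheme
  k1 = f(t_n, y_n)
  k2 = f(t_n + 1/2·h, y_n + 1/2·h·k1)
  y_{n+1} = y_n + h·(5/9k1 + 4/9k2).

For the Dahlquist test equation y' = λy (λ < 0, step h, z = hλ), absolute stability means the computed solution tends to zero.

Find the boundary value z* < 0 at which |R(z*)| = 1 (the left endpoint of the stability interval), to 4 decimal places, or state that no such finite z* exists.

left endpoint -4.5000.

On y'=λy, z=hλ:
  k1=λy_n ⇒ h·k1=z·y_n;  k2=λ(1+1/2z)y_n ⇒ h·k2=z(1+1/2z)y_n
  y_{n+1}/y_n = 1 + 5/9z + 4/9z(1+1/2z) = 1 + z + 2/9z²
  so R(z) = 1 + z + 2/9z².

Find x<0 with |R(x)|<1.
x=-0.37: |R|=0.6604
R=1: x+2/9x²=0 ⇒ x=−9/2=-4.5000; min R=1−1/(4·2/9)=-0.1250>−1
Confirm numerically:
  x=-3.709: |R|=0.34804 <1
  x=-3.024: |R|=0.00813 <1
  x=-2.811: |R|=0.05506 <1
  x=-2.114: |R|=0.12089 <1
  x=-4.909: |R|=1.44617 >1
  x=-4.804: |R|=1.32454 >1
Stable set (-4.5000, 0).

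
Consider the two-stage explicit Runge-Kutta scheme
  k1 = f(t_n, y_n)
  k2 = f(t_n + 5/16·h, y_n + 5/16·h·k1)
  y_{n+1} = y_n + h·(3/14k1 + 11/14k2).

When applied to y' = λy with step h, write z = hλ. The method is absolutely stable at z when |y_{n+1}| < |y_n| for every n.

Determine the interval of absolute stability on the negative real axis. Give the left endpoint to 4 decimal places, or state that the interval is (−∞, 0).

(-4.0727, 0).

On y'=λy, z=hλ:
  k1=λy_n ⇒ h·k1=z·y_n;  k2=λ(1+5/16z)y_n ⇒ h·k2=z(1+5/16z)y_n
  y_{n+1}/y_n = 1 + 3/14z + 11/14z(1+5/16z) = 1 + z + 55/224z²
  Hence R(z) = 1 + z + 55/224z².

Find x<0 with |R(x)|<1.
x=-1.26: |R|=0.1298
R=1: x+55/224x²=0 ⇒ x=−224/55=-4.0727; min R=1−1/(4·55/224)=-0.0182>−1
Confirm numerically:
  x=-3.719: |R|=0.67699 <1
  x=-3.528: |R|=0.52813 <1
  x=-3.330: |R|=0.39272 <1
  x=-1.848: |R|=0.00947 <1
  x=-4.666: |R|=1.67969 >1
  x=-4.510: |R|=1.48422 >1
  x=-4.350: |R|=1.29615 >1
Interval (-4.0727, 0).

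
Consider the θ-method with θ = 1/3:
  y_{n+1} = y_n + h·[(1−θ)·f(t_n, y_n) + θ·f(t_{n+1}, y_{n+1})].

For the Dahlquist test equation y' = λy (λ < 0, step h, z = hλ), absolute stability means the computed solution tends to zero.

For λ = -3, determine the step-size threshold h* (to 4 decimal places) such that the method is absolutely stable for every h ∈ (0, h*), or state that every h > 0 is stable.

(-6.0000,0); λ=-3 ⇒ h* = (6)/3 = 2.0000.

Set f=λy, z=hλ:
  y_{n+1} = y_n + z·[2/3·y_n + 1/3·y_{n+1}] ⇒ (1 − 1/3z)y_{n+1} = (1 + 2/3z)y_n
  R(z) = (1 + 2/3z)/(1 − 1/3z).

Need |R(x)|<1, x<0.
x=-1.58: |R|=0.0349
R=−1: 1+2/3x = −1+1/3x ⇒ -1/3x=2 ⇒ x=2/(-1/3)=-6.0000
Confirm numerically:
  x=-3.897: |R|=0.69508 <1
  x=-3.037: |R|=0.50919 <1
  x=-2.460: |R|=0.35165 <1
  x=-6.558: |R|=1.05838 >1
  x=-6.532: |R|=1.05581 >1
  x=-6.106: |R|=1.01164 >1
Stable set (-6.0000, 0).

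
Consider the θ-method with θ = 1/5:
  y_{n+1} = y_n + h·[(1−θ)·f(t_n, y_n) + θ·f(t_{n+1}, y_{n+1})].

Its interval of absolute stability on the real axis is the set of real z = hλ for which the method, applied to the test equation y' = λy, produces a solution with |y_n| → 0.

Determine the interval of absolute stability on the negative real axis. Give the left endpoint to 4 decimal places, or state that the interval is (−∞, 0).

On y'=λy, z=hλ:
  y_{n+1} = y_n + z·[4/5·y_n + 1/5·y_{n+1}] ⇒ (1 − 1/5z)y_{n+1} = (1 + 4/5z)y_n
  Hence R(z) = (1 + 4/5z)/(1 − 1/5z).

Boundary: |R(x)|=1, x<0.
x=-1.37: |R|=0.0754
R=−1: 1+4/5x = −1+1/5x ⇒ -3/5x=2 ⇒ x=2/(-3/5)=-3.3333
Confirm numerically:
  x=-3.214: |R|=0.95642 <1
  x=-2.105: |R|=0.48135 <1
  x=-1.360: |R|=0.06918 <1
  x=-3.495: |R|=1.05709 >1
  x=-3.355: |R|=1.00778 >1
So |R|<1 on (-3.3333, 0).

(-3.3333, 0).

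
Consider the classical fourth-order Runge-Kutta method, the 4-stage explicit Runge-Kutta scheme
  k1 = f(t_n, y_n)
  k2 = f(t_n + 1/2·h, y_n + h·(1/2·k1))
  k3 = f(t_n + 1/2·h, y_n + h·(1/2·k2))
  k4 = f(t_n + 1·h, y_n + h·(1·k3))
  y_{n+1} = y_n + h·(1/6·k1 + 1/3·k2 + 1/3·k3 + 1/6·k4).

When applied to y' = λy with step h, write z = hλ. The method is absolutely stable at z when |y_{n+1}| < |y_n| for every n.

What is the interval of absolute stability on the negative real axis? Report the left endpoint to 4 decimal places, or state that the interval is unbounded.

(-2.7853, 0).

Test eqn y'=λy, z=hλ:
  order 4, 4-stage ⇒ R(z)=1+z+z^2/2+z^3/6+z^4/24
  (e.g. R(-0.42)=0.65715, |R|=0.65715)

Find x<0 with |R(x)|<1.
x=-0.42: |R|=0.6571
|R(-3.15)|=1.7043 |R(-2.24)|=0.4446 |R(-2.21)|=0.4270
Bisect:
  x_lo=-3.4568 |R|=2.5831  x_hi=-0.0812 |R|=0.9220
  mid=-1.76899 |R|=0.28108 →hi
  mid=-2.61291 |R|=0.76972 →hi
  mid=-3.03486 |R|=1.44626 →lo
  mid=-2.82389 |R|=1.05976 →lo
  mid=-2.71840 |R|=0.90374 →hi
  mid=-2.77114 |R|=0.97887 →hi
  mid=-2.79751 |R|=1.01858 →lo
  mid=-2.78433 |R|=0.99854 →hi
  ...
  [-2.78536,-2.78515] ⇒ x*=-2.7853
Interval (-2.7853, 0).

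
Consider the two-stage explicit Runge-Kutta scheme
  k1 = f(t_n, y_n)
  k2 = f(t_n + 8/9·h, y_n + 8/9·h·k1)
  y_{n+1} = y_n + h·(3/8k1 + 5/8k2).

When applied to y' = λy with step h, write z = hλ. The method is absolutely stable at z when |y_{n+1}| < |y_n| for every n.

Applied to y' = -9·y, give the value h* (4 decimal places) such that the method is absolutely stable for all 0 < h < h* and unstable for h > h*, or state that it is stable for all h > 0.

(-1.8000,0); λ=-9 ⇒ h* = (9/5)/9 = 0.2000.

Test eqn y'=λy, z=hλ:
  k1=λy_n ⇒ h·k1=z·y_n;  k2=λ(1+8/9z)y_n ⇒ h·k2=z(1+8/9z)y_n
  y_{n+1}/y_n = 1 + 3/8z + 5/8z(1+8/9z) = 1 + z + 5/9z²
  so R(z) = 1 + z + 5/9z².

Find x<0 with |R(x)|<1.
x=-0.75: |R|=0.5625
R=1: x+5/9x²=0 ⇒ x=−9/5=-1.8000; min R=1−1/(4·5/9)=0.5500>−1
Confirm numerically:
  x=-1.375: |R|=0.67535 <1
  x=-1.321: |R|=0.64847 <1
  x=-1.199: |R|=0.59967 <1
  x=-2.287: |R|=1.61876 >1
  x=-1.971: |R|=1.18725 >1
Stable set (-1.8000, 0).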